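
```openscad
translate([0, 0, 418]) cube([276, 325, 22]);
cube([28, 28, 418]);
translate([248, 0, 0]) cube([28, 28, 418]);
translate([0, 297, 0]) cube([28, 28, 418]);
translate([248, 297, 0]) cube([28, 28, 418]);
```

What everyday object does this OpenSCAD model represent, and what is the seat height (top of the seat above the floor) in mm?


A stool. The seat height is 440 mm.

A 276×325×22 slab at z = 418 on four corner posts — a stool. The seat top is 418 + 22 = 440 mm.


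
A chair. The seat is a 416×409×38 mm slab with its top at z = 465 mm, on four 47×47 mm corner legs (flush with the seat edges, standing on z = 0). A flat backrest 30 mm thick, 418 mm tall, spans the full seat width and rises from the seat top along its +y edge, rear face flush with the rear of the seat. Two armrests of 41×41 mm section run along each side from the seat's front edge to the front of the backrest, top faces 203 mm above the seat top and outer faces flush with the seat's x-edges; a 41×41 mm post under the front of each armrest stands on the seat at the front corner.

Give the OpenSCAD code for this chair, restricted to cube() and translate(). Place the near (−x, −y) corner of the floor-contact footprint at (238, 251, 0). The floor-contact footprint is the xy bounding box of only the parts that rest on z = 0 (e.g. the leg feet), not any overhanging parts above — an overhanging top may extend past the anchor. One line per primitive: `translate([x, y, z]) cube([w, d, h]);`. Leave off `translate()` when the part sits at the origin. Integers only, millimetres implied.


translate([238, 251, 427]) cube([416, 409, 38]);
translate([238, 251, 0]) cube([47, 47, 427]);
translate([607, 251, 0]) cube([47, 47, 427]);
translate([238, 613, 0]) cube([47, 47, 427]);
translate([607, 613, 0]) cube([47, 47, 427]);
translate([238, 630, 465]) cube([416, 30, 418]);
translate([238, 251, 627]) cube([41, 379, 41]);
translate([613, 251, 627]) cube([41, 379, 41]);
translate([238, 251, 465]) cube([41, 41, 162]);
translate([613, 251, 465]) cube([41, 41, 162]);


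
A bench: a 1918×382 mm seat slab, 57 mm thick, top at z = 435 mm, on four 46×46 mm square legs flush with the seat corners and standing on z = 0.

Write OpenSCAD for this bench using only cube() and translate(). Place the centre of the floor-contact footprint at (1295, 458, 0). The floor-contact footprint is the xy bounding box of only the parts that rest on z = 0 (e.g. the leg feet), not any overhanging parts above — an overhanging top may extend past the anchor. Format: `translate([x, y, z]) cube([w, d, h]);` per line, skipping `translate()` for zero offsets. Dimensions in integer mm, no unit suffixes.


translate([336, 267, 378]) cube([1918, 382, 57]);
translate([336, 267, 0]) cube([46, 46, 378]);
translate([336, 603, 0]) cube([46, 46, 378]);
translate([2208, 267, 0]) cube([46, 46, 378]);
translate([2208, 603, 0]) cube([46, 46, 378]);


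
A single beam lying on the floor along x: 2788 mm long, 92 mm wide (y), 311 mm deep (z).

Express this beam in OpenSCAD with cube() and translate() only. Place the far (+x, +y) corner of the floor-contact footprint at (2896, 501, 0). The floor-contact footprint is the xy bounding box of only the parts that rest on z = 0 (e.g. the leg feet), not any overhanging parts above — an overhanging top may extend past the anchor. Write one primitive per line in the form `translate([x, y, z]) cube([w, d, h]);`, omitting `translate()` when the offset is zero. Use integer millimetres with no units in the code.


translate([108, 409, 0]) cube([2788, 92, 311]);


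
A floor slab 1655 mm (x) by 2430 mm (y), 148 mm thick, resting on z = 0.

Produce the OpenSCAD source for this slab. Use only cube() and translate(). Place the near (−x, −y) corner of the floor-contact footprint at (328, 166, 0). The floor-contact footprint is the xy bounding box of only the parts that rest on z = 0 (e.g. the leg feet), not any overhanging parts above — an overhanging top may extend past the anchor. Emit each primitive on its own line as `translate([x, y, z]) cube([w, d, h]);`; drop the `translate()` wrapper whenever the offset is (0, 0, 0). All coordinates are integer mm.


translate([328, 166, 0]) cube([1655, 2430, 148]);


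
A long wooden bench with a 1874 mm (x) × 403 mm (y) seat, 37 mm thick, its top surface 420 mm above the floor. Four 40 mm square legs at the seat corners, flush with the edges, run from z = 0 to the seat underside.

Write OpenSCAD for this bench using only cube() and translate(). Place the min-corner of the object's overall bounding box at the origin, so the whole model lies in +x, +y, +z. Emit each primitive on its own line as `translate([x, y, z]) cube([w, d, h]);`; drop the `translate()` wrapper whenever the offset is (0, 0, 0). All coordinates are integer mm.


translate([0, 0, 383]) cube([1874, 403, 37]);
cube([40, 40, 383]);
translate([0, 363, 0]) cube([40, 40, 383]);
translate([1834, 0, 0]) cube([40, 40, 383]);
translate([1834, 363, 0]) cube([40, 40, 383]);


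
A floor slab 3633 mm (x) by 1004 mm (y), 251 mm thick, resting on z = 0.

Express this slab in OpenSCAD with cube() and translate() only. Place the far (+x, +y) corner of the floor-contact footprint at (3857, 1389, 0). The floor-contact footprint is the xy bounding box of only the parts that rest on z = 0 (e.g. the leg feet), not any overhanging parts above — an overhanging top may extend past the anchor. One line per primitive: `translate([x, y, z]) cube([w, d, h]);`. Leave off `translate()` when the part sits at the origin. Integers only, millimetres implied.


translate([224, 385, 0]) cube([3633, 1004, 251]);


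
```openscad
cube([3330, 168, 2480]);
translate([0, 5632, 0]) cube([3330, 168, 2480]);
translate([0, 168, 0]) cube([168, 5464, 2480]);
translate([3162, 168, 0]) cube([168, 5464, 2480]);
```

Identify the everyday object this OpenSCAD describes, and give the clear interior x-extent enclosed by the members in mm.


A house (or room) frame. The interior width is 2994 mm.

Four 2480 mm walls enclosing a rectangle with no floor or roof — a room or house frame. Outside width is 3330 mm and wall thickness is 168 mm, so the interior width is 3330 − 2 × 168 = 2994 mm.


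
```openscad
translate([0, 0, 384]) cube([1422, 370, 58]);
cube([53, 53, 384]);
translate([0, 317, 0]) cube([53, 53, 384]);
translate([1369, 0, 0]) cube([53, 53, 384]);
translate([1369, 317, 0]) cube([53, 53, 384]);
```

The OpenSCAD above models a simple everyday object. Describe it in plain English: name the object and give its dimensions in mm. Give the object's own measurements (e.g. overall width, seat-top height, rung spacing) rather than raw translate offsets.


A bench: a 1422×370 mm seat slab, 58 mm thick, top at z = 442 mm, on four 53×53 mm square legs flush with the seat corners and standing on z = 0.


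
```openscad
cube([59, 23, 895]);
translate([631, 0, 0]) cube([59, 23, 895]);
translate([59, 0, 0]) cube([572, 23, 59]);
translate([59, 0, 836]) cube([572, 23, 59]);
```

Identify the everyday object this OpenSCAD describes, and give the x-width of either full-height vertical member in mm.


A picture frame. The border width is 59 mm.

Four thin pieces enclosing a rectangular opening — a picture frame. The two full-height stiles are 895 mm tall; the top rail sits at z = 836 and is 59 mm tall, so the border above the opening is 895 − 836 = 59 mm, matching the stile x-width.


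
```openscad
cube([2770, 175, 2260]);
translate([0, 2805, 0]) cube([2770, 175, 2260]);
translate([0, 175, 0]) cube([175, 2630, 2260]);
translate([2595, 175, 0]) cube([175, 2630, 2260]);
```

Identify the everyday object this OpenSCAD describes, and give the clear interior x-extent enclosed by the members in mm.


A house (or room) frame. The interior width is 2420 mm.

Four 2260 mm walls enclosing a rectangle with no floor or roof — a room or house frame. Outside width is 2770 mm and wall thickness is 175 mm, so the interior width is 2770 − 2 × 175 = 2420 mm.


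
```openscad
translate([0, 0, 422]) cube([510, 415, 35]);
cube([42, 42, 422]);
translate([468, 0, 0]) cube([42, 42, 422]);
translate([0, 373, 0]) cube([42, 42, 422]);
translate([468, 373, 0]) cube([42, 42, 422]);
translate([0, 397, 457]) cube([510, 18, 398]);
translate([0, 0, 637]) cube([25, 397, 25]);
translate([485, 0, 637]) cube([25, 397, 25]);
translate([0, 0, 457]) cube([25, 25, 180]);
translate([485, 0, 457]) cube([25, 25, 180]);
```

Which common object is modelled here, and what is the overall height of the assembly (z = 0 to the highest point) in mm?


A chair. The overall height is 855 mm.

A slab on four corner posts with a tall panel at the back — a chair. The seat slab sits at z = 422 with thickness 35, and the 398 mm backrest starts at the seat top, so the overall height is 422 + 35 + 398 = 855 mm.


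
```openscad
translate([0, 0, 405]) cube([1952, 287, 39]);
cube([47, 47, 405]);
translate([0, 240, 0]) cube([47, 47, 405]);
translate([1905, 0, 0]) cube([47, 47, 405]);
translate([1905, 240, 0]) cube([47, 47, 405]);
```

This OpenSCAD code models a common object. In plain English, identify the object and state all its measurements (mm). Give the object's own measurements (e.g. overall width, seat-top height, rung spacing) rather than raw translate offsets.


A bench: a 1952×287 mm seat slab, 39 mm thick, top at z = 444 mm, on four 47×47 mm square legs flush with the seat corners and standing on z = 0.


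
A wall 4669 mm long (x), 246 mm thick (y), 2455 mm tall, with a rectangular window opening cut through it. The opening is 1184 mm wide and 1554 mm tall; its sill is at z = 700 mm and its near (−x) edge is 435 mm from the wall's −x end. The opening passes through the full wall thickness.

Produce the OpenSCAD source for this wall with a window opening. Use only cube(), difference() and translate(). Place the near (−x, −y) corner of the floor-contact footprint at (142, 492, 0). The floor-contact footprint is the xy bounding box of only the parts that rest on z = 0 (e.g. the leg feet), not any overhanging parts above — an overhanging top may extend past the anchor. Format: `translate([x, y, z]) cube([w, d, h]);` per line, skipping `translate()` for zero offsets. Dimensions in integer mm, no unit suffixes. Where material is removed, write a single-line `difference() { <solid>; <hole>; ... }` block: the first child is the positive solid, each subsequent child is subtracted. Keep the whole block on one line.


difference() { translate([142, 492, 0]) cube([4669, 246, 2455]); translate([577, 492, 700]) cube([1184, 246, 1554]); }


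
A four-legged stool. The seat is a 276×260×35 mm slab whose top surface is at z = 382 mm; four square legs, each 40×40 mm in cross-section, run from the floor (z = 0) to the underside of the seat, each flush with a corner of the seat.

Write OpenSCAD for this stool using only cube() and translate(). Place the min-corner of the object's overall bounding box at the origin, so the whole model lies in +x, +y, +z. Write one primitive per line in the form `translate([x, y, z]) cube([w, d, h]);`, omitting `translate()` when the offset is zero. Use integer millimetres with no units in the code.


// leg_h = 382 - 35 = 347
translate([0, 0, 347]) cube([276, 260, 35]);
cube([40, 40, 347]);
translate([236, 0, 0]) cube([40, 40, 347]);
translate([0, 220, 0]) cube([40, 40, 347]);
translate([236, 220, 0]) cube([40, 40, 347]);


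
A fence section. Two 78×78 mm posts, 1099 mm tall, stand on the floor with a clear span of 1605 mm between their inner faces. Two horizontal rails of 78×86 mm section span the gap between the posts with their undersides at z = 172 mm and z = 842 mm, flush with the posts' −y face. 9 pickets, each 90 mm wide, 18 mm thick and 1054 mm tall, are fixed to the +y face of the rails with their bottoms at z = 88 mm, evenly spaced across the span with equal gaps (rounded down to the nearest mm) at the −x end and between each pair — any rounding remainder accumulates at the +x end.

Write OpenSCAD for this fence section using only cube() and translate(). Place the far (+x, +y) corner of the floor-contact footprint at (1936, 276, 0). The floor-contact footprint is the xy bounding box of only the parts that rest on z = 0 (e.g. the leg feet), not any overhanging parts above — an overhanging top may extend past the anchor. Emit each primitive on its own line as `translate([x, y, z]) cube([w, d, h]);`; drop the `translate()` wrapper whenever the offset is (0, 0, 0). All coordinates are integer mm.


translate([175, 198, 0]) cube([78, 78, 1099]);
translate([1858, 198, 0]) cube([78, 78, 1099]);
translate([253, 198, 172]) cube([1605, 78, 86]);
translate([253, 198, 842]) cube([1605, 78, 86]);
translate([332, 276, 88]) cube([90, 18, 1054]);
translate([501, 276, 88]) cube([90, 18, 1054]);
translate([670, 276, 88]) cube([90, 18, 1054]);
translate([839, 276, 88]) cube([90, 18, 1054]);
translate([1008, 276, 88]) cube([90, 18, 1054]);
translate([1177, 276, 88]) cube([90, 18, 1054]);
translate([1346, 276, 88]) cube([90, 18, 1054]);
translate([1515, 276, 88]) cube([90, 18, 1054]);
translate([1684, 276, 88]) cube([90, 18, 1054]);


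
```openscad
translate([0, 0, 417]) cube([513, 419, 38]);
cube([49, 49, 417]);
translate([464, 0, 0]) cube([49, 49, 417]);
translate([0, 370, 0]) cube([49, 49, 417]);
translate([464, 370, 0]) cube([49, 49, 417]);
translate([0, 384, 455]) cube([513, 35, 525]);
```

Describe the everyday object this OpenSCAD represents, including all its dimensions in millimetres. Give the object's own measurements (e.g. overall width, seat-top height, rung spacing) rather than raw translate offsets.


A chair. The seat is a 513×419×38 mm slab with its top at z = 455 mm, on four 49×49 mm corner legs (flush with the seat edges, standing on z = 0). A flat backrest 35 mm thick, 525 mm tall, spans the full seat width and rises from the seat top along its +y edge, rear face flush with the rear of the seat.


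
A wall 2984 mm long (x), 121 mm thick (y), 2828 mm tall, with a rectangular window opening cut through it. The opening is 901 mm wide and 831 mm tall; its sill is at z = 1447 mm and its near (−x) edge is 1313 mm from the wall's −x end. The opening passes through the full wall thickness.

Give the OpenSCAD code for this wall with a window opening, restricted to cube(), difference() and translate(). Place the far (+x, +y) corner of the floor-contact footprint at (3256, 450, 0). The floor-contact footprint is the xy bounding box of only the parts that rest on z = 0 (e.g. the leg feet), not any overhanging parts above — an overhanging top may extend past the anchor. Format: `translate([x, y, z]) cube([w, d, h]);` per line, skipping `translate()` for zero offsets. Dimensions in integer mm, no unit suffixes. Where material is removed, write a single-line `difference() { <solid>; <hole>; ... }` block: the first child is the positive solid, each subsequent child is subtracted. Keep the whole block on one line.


difference() { translate([272, 329, 0]) cube([2984, 121, 2828]); translate([1585, 329, 1447]) cube([901, 121, 831]); }


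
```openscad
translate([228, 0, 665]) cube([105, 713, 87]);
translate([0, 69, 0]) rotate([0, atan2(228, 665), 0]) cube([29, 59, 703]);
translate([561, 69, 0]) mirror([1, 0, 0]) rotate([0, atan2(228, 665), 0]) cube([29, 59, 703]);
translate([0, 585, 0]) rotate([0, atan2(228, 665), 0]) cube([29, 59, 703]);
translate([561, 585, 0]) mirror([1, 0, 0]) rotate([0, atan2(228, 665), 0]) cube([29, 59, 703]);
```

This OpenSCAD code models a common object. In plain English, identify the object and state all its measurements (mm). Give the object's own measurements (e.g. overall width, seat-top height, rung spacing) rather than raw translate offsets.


A sawhorse. A 105×713×87 mm beam (x, y, z) sits on two A-frame leg pairs. Each pair is two raked legs of 29×59 mm section (59 mm along y) splaying symmetrically in x. Each leg rises 665 mm vertically over 228 mm of horizontal reach and is 703 mm long along its own axis. Every leg's outer bottom edge rests on the floor and its outer top edge meets a bottom edge of the beam — the left legs (tilting toward +x) meet the beam's −x bottom edge, the right legs (their mirror images, tilting toward −x) meet its +x bottom edge — so the leg tops tuck under the beam, the beam's underside is 665 mm above the floor, and the feet are 561 mm apart outside-to-outside with the beam centred between them. The two leg pairs are set in 69 mm from either end of the beam.


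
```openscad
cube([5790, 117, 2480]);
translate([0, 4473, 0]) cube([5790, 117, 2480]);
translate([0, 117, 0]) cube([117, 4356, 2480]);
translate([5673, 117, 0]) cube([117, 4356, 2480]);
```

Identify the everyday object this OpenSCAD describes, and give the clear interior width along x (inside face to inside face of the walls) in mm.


A house (or room) frame. The interior width is 5556 mm.

Four 2480 mm walls enclosing a rectangle with no floor or roof — a room or house frame. Outside width is 5790 mm and wall thickness is 117 mm, so the interior width is 5790 − 2 × 117 = 5556 mm.


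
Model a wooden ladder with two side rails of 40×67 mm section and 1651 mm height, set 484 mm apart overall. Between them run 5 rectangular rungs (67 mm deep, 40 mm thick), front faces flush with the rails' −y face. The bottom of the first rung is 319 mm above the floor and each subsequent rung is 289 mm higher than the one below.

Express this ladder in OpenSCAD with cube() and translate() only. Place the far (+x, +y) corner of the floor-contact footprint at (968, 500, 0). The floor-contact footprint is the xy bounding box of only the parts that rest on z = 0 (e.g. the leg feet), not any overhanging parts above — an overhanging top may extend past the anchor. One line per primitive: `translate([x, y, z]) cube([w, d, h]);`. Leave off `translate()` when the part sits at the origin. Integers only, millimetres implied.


translate([484, 433, 0]) cube([40, 67, 1651]);
translate([928, 433, 0]) cube([40, 67, 1651]);
translate([524, 433, 319]) cube([404, 67, 40]);
translate([524, 433, 608]) cube([404, 67, 40]);
translate([524, 433, 897]) cube([404, 67, 40]);
translate([524, 433, 1186]) cube([404, 67, 40]);
translate([524, 433, 1475]) cube([404, 67, 40]);


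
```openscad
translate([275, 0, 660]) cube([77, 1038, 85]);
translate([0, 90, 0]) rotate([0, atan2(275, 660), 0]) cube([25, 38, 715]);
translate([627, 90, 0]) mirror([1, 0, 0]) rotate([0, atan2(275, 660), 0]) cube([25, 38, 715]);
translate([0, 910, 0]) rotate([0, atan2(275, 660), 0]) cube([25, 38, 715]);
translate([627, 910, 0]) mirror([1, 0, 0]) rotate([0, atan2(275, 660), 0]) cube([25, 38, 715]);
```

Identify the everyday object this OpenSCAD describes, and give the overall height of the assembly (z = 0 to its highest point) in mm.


A sawhorse. The overall height is 745 mm.

A beam across two mirrored pairs of raked legs — a sawhorse. The beam's underside is at z = 660 (matching the legs' vertical rise in atan2(275, 660)) and the beam is 85 mm tall, so its top is at 660 + 85 = 745 mm. The raked legs top out at the beam's underside, so that is the highest point.


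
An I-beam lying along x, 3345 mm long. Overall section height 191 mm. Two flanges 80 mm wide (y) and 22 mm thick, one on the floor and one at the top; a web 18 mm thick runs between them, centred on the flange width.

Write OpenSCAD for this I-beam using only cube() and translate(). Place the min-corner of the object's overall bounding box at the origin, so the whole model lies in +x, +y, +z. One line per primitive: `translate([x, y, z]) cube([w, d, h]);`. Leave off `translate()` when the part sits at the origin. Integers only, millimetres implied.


cube([3345, 80, 22]);
translate([0, 31, 22]) cube([3345, 18, 147]);
translate([0, 0, 169]) cube([3345, 80, 22]);


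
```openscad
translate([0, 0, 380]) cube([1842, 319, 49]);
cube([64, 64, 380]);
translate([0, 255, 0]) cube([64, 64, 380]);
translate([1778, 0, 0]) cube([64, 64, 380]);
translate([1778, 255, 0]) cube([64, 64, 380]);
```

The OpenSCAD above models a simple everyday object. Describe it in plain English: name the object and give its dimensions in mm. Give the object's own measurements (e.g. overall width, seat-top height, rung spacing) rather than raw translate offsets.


A long wooden bench with a 1842 mm (x) × 319 mm (y) seat, 49 mm thick, its top surface 429 mm above the floor. Four 64 mm square legs at the seat corners, flush with the edges, run from z = 0 to the seat underside.


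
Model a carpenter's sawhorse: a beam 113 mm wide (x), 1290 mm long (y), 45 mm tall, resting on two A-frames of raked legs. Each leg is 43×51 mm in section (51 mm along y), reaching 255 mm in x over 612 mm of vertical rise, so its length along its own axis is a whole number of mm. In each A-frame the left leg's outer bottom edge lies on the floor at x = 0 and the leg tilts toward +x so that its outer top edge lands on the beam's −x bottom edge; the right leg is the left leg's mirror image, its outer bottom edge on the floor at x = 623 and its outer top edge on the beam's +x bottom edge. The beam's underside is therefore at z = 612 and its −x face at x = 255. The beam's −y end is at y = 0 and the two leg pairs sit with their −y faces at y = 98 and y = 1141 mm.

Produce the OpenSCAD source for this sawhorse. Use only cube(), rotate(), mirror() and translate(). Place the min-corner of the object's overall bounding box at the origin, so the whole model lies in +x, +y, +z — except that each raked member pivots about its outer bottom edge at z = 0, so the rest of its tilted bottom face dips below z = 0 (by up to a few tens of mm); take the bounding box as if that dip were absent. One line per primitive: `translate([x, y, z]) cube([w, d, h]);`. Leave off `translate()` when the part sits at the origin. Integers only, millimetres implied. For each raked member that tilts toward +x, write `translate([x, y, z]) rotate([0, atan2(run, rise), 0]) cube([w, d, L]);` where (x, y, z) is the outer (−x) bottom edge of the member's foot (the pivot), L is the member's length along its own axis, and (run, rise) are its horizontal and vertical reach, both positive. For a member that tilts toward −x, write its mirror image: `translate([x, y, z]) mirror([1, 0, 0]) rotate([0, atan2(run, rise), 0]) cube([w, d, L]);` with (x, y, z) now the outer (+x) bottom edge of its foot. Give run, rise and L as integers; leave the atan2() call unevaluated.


// leg length = √(255² + 612²) = 663
// right-leg outer foot x = 2·255 + 113 = 623
// beam min-corner = (255, 0, 612)
translate([255, 0, 612]) cube([113, 1290, 45]);
translate([0, 98, 0]) rotate([0, atan2(255, 612), 0]) cube([43, 51, 663]);
translate([623, 98, 0]) mirror([1, 0, 0]) rotate([0, atan2(255, 612), 0]) cube([43, 51, 663]);
translate([0, 1141, 0]) rotate([0, atan2(255, 612), 0]) cube([43, 51, 663]);
translate([623, 1141, 0]) mirror([1, 0, 0]) rotate([0, atan2(255, 612), 0]) cube([43, 51, 663]);


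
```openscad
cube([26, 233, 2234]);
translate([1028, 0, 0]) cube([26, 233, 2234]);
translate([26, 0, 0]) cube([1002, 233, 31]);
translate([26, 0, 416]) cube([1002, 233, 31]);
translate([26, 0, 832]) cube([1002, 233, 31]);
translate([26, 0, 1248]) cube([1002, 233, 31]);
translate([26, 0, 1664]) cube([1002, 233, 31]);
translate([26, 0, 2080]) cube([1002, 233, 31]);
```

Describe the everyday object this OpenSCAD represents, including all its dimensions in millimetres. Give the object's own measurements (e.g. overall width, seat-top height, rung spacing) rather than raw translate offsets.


An open bookshelf. Two side panels, each 26 mm thick, 233 mm deep and 2234 mm tall, stand 1054 mm apart (outside-to-outside). Between them sit 6 shelves, each 31 mm thick and 233 mm deep, spanning the full gap between the sides. The bottom shelf rests on the floor (its underside at z = 0) and the clear gap between one shelf's top and the next shelf's underside is 385 mm.


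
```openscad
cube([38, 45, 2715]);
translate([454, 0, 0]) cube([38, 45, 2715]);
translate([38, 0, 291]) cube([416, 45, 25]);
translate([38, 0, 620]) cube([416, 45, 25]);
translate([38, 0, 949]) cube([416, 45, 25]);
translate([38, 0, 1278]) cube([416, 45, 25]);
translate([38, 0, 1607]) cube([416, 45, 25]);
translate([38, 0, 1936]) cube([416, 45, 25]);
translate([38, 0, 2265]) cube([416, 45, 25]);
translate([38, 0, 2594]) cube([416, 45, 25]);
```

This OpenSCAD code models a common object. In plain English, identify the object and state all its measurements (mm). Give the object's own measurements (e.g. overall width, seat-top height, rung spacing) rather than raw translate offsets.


A straight ladder. Two 38×45 mm vertical rails, 2715 mm tall, stand 492 mm apart (outside-to-outside) with their front faces coplanar on the −y side. 8 rungs, each 45 mm deep and 25 mm tall, span between the inner faces of the rails, front faces flush with the rails. The lowest rung's underside is at z = 291 mm and rungs are spaced 329 mm apart (underside to underside).


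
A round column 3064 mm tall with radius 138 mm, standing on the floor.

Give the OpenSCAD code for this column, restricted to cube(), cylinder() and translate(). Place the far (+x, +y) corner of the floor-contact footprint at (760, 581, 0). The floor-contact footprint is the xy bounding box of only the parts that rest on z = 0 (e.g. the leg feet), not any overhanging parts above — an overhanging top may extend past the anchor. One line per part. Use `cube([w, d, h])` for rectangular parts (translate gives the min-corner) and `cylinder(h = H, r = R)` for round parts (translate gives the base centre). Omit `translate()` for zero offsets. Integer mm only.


translate([622, 443, 0]) cylinder(h = 3064, r = 138);


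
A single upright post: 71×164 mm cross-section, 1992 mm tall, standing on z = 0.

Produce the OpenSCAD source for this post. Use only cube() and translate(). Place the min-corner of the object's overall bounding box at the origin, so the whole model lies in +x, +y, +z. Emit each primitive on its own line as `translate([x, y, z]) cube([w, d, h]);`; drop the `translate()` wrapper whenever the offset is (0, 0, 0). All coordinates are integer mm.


cube([71, 164, 1992]);


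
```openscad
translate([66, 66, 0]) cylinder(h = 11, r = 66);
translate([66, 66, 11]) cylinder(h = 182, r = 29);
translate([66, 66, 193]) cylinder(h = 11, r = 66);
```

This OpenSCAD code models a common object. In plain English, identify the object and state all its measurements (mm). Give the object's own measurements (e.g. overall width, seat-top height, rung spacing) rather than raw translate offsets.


A spool: two coaxial disc flanges of radius 66 mm and thickness 11 mm, joined by a core cylinder of radius 29 mm and height 182 mm. The lower flange rests on z = 0 and the three cylinders share a vertical axis.


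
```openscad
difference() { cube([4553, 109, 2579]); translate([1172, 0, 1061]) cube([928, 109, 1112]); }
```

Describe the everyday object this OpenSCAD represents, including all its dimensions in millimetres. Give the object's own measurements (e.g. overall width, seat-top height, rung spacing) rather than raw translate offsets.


A wall 4553 mm long (x), 109 mm thick (y), 2579 mm tall, with a rectangular window opening cut through it. The opening is 928 mm wide and 1112 mm tall; its sill is at z = 1061 mm and its near (−x) edge is 1172 mm from the wall's −x end. The opening passes through the full wall thickness.


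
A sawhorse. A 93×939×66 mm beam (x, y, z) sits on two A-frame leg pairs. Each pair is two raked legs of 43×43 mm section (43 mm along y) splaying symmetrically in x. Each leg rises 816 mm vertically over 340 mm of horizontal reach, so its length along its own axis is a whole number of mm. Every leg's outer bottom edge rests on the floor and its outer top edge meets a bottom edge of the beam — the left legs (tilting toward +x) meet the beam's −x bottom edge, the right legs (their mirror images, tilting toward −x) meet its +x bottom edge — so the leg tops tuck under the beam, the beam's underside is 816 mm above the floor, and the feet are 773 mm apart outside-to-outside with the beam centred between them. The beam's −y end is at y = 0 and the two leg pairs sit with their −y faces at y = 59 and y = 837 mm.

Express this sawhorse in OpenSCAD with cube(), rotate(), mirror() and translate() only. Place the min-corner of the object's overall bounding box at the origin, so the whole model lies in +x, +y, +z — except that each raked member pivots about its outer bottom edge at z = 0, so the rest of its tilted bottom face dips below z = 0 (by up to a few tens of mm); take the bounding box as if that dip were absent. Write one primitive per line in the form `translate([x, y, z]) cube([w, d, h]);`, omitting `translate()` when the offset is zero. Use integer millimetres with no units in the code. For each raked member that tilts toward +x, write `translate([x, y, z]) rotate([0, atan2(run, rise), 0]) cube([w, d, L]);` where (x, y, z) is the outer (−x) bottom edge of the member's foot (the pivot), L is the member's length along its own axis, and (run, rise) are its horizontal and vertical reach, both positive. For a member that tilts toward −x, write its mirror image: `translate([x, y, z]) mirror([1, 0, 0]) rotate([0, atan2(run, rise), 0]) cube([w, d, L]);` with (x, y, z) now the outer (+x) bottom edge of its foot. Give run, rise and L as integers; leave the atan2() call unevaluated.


translate([340, 0, 816]) cube([93, 939, 66]);
translate([0, 59, 0]) rotate([0, atan2(340, 816), 0]) cube([43, 43, 884]);
translate([773, 59, 0]) mirror([1, 0, 0]) rotate([0, atan2(340, 816), 0]) cube([43, 43, 884]);
translate([0, 837, 0]) rotate([0, atan2(340, 816), 0]) cube([43, 43, 884]);
translate([773, 837, 0]) mirror([1, 0, 0]) rotate([0, atan2(340, 816), 0]) cube([43, 43, 884]);


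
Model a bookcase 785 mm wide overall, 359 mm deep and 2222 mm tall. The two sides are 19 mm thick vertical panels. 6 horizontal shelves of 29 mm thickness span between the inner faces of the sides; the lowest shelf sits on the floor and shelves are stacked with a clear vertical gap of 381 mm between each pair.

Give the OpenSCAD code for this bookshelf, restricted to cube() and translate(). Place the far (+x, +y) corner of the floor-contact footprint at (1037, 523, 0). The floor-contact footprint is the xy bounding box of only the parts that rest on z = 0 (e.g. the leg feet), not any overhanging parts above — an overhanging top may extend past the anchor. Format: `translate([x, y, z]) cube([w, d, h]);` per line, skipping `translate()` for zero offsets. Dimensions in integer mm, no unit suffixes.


translate([252, 164, 0]) cube([19, 359, 2222]);
translate([1018, 164, 0]) cube([19, 359, 2222]);
translate([271, 164, 0]) cube([747, 359, 29]);
translate([271, 164, 410]) cube([747, 359, 29]);
translate([271, 164, 820]) cube([747, 359, 29]);
translate([271, 164, 1230]) cube([747, 359, 29]);
translate([271, 164, 1640]) cube([747, 359, 29]);
translate([271, 164, 2050]) cube([747, 359, 29]);


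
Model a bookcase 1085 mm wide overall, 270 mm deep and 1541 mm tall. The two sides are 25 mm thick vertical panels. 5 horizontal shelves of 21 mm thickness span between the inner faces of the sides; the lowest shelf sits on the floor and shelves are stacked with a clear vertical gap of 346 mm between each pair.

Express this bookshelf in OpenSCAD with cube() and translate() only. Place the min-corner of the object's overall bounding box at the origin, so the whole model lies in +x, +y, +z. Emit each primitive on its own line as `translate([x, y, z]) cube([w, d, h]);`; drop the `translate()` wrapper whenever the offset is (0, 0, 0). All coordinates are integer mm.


cube([25, 270, 1541]);
translate([1060, 0, 0]) cube([25, 270, 1541]);
translate([25, 0, 0]) cube([1035, 270, 21]);
translate([25, 0, 367]) cube([1035, 270, 21]);
translate([25, 0, 734]) cube([1035, 270, 21]);
translate([25, 0, 1101]) cube([1035, 270, 21]);
translate([25, 0, 1468]) cube([1035, 270, 21]);


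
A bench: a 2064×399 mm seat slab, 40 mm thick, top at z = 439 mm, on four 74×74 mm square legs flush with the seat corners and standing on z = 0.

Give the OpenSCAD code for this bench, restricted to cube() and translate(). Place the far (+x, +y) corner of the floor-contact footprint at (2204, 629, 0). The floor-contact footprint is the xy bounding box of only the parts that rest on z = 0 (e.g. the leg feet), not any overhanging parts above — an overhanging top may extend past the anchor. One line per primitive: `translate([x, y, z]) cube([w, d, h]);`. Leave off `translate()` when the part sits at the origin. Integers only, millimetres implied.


// leg_h = 439 − 40 = 399
translate([140, 230, 399]) cube([2064, 399, 40]);
translate([140, 230, 0]) cube([74, 74, 399]);
translate([140, 555, 0]) cube([74, 74, 399]);
translate([2130, 230, 0]) cube([74, 74, 399]);
translate([2130, 555, 0]) cube([74, 74, 399]);


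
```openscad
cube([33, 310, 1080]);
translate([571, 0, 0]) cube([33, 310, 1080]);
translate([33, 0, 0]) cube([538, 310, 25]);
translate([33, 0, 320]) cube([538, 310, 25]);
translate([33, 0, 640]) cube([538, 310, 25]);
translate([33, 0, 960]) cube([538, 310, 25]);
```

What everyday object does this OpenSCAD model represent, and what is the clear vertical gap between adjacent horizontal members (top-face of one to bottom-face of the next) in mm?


A bookshelf. The clear shelf gap is 295 mm.

Two tall side panels with 4 horizontal boards between them — a bookshelf. The first two shelf undersides are at z = 0 and z = 320; with shelf thickness 25, the clear gap is 320 − 0 − 25 = 295 mm.


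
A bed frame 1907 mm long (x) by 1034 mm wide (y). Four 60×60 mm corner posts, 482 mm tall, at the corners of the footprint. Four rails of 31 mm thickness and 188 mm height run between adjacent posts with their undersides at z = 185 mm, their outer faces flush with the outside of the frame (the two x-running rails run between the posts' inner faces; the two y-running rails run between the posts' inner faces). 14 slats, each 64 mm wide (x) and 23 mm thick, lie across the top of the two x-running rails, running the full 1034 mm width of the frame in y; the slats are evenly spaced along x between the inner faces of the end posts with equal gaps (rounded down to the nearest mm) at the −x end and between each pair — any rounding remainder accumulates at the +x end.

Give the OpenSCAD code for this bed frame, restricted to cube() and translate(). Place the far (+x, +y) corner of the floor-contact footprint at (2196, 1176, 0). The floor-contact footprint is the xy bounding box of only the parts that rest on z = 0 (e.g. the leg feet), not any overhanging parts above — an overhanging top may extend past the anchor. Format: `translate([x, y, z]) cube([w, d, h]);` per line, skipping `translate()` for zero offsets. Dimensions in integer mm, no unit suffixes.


// slat z = rail_z + rail_h = 185 + 188 = 373
// slat gap = ⌊(1787 − 14·64) / 15⌋ = 59
translate([289, 142, 0]) cube([60, 60, 482]);
translate([289, 1116, 0]) cube([60, 60, 482]);
translate([2136, 142, 0]) cube([60, 60, 482]);
translate([2136, 1116, 0]) cube([60, 60, 482]);
translate([349, 142, 185]) cube([1787, 31, 188]);
translate([349, 1145, 185]) cube([1787, 31, 188]);
translate([289, 202, 185]) cube([31, 914, 188]);
translate([2165, 202, 185]) cube([31, 914, 188]);
translate([408, 142, 373]) cube([64, 1034, 23]);
translate([531, 142, 373]) cube([64, 1034, 23]);
translate([654, 142, 373]) cube([64, 1034, 23]);
translate([777, 142, 373]) cube([64, 1034, 23]);
translate([900, 142, 373]) cube([64, 1034, 23]);
translate([1023, 142, 373]) cube([64, 1034, 23]);
translate([1146, 142, 373]) cube([64, 1034, 23]);
translate([1269, 142, 373]) cube([64, 1034, 23]);
translate([1392, 142, 373]) cube([64, 1034, 23]);
translate([1515, 142, 373]) cube([64, 1034, 23]);
translate([1638, 142, 373]) cube([64, 1034, 23]);
translate([1761, 142, 373]) cube([64, 1034, 23]);
translate([1884, 142, 373]) cube([64, 1034, 23]);
translate([2007, 142, 373]) cube([64, 1034, 23]);


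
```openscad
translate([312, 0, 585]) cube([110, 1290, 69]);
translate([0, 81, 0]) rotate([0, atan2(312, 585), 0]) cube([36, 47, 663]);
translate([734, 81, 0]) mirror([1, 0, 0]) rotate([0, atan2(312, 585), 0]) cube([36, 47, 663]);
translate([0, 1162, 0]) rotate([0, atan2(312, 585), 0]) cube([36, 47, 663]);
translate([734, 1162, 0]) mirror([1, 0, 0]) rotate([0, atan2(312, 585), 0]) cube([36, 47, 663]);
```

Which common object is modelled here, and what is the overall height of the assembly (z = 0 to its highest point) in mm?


A sawhorse. The overall height is 654 mm.

A beam across two mirrored pairs of raked legs — a sawhorse. The beam's underside is at z = 585 (matching the legs' vertical rise in atan2(312, 585)) and the beam is 69 mm tall, so its top is at 585 + 69 = 654 mm. The raked legs top out at the beam's underside, so that is the highest point.


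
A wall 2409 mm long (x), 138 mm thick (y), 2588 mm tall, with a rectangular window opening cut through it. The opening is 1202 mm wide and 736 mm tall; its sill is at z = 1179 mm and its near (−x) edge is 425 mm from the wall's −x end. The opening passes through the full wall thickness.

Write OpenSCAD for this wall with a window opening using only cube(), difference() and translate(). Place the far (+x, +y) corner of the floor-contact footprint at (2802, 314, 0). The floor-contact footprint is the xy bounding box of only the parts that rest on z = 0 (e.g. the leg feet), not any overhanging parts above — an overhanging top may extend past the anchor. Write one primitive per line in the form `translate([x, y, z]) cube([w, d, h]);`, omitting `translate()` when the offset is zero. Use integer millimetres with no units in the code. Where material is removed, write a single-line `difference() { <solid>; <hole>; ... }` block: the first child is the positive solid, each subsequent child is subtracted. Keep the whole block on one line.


difference() { translate([393, 176, 0]) cube([2409, 138, 2588]); translate([818, 176, 1179]) cube([1202, 138, 736]); }


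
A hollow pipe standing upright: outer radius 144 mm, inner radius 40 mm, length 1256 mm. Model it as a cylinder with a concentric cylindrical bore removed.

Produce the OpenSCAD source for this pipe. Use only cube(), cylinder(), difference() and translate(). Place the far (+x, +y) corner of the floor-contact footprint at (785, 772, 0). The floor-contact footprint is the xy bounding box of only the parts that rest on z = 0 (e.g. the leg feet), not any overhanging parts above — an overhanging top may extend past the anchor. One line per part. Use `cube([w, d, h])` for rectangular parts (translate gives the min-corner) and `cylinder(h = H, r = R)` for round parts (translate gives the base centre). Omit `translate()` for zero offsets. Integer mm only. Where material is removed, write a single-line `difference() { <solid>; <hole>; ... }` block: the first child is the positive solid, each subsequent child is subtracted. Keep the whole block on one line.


difference() { translate([641, 628, 0]) cylinder(h = 1256, r = 144); translate([641, 628, 0]) cylinder(h = 1256, r = 40); }


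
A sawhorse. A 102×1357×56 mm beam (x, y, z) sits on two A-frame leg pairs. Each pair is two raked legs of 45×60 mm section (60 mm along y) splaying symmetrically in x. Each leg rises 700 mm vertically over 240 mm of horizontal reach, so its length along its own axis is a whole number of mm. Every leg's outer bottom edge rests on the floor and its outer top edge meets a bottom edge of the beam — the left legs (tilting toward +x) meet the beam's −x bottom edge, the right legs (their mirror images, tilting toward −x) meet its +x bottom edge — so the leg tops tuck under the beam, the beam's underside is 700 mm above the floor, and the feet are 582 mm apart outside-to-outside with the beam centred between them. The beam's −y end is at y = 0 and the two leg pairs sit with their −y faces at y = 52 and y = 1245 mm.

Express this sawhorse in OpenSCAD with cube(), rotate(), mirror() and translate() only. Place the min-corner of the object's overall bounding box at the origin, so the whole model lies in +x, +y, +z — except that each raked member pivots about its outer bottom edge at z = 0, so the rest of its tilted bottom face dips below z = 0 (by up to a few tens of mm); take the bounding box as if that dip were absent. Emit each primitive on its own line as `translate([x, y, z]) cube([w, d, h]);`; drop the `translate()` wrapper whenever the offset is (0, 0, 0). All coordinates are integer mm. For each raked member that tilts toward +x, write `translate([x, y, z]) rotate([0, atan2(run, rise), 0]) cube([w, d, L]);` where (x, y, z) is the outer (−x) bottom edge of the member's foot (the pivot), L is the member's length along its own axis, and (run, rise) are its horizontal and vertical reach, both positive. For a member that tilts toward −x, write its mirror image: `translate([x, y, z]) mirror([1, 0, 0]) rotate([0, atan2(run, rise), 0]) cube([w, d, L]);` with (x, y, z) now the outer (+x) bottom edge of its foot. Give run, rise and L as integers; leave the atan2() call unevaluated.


// leg length = √(240² + 700²) = 740
// right-leg outer foot x = 2·240 + 102 = 582
// beam min-corner = (240, 0, 700)
translate([240, 0, 700]) cube([102, 1357, 56]);
translate([0, 52, 0]) rotate([0, atan2(240, 700), 0]) cube([45, 60, 740]);
translate([582, 52, 0]) mirror([1, 0, 0]) rotate([0, atan2(240, 700), 0]) cube([45, 60, 740]);
translate([0, 1245, 0]) rotate([0, atan2(240, 700), 0]) cube([45, 60, 740]);
translate([582, 1245, 0]) mirror([1, 0, 0]) rotate([0, atan2(240, 700), 0]) cube([45, 60, 740]);
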